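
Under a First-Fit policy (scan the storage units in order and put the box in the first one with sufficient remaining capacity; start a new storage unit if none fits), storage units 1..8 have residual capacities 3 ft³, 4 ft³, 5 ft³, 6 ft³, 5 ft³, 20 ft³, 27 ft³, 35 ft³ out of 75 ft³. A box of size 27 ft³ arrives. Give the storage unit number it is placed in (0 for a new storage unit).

Storage units with room: storage unit 7 (27 ft³), storage unit 8 (35 ft³).
The first with room is storage unit 7.

7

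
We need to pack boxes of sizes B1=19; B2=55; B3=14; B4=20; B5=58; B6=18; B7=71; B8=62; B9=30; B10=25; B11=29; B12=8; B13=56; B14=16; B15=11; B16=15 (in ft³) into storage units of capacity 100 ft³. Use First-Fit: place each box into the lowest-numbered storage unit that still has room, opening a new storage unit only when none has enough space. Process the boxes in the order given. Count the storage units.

storage unit 1: place B1 (19 ft³), 81 ft³ left
storage unit 1: place B2 (55 ft³), 26 ft³ left
storage unit 1: place B3 (14 ft³), 12 ft³ left
storage unit 2: place B4 (20 ft³), 80 ft³ left
storage unit 2: place B5 (58 ft³), 22 ft³ left
storage unit 2: place B6 (18 ft³), 4 ft³ left
storage unit 3: place B7 (71 ft³), 29 ft³ left
storage unit 4: place B8 (62 ft³), 38 ft³ left
storage unit 4: place B9 (30 ft³), 8 ft³ left
storage unit 3: place B10 (25 ft³), 4 ft³ left
storage unit 5: place B11 (29 ft³), 71 ft³ left
storage unit 1: place B12 (8 ft³), 4 ft³ left
storage unit 5: place B13 (56 ft³), 15 ft³ left
storage unit 6: place B14 (16 ft³), 84 ft³ left
storage unit 5: place B15 (11 ft³), 4 ft³ left
storage unit 6: place B16 (15 ft³), 69 ft³ left

6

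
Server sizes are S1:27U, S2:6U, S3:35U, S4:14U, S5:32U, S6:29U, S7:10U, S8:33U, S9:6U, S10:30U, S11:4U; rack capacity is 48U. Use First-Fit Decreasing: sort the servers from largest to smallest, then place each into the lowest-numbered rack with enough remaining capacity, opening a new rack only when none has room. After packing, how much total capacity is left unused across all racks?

Sorted descending: 35, 33, 32, 30, 29, 27, 14, 10, 6, 6, 4.
rack 1: place 35U, 13U left
rack 2: place 33U, 15U left
rack 3: place 32U, 16U left
rack 4: place 30U, 18U left
rack 5: place 29U, 19U left
rack 6: place 27U, 21U left
rack 2: place 14U, 1U left
rack 1: place 10U, 3U left
rack 3: place 6U, 10U left
rack 3: place 6U, 4U left
rack 3: place 4U, 0U left
6 racks × 48U = 288U; used 226U; unused 62U.

62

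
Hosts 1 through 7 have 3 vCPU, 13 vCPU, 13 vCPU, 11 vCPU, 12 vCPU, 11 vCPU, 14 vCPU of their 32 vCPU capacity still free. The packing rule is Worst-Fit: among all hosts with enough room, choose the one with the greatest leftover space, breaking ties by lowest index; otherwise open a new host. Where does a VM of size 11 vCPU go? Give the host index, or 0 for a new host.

7

Hosts with room: host 2 (13 vCPU), host 3 (13 vCPU), host 4 (11 vCPU), host 5 (12 vCPU), host 6 (11 vCPU), host 7 (14 vCPU).
Most room is host 7 with 14 vCPU free.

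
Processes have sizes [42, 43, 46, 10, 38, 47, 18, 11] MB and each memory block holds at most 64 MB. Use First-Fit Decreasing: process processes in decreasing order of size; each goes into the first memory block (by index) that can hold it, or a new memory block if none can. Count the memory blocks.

Sorted descending: 47, 46, 43, 42, 38, 18, 11, 10.
memory block 1: place 47 MB, 17 MB left
memory block 2: place 46 MB, 18 MB left
memory block 3: place 43 MB, 21 MB left
memory block 4: place 42 MB, 22 MB left
memory block 5: place 38 MB, 26 MB left
memory block 2: place 18 MB, 0 MB left
memory block 1: place 11 MB, 6 MB left
memory block 3: place 10 MB, 11 MB left
Final memory blocks: [47,11] [46,18] [43,10] [42] [38].

5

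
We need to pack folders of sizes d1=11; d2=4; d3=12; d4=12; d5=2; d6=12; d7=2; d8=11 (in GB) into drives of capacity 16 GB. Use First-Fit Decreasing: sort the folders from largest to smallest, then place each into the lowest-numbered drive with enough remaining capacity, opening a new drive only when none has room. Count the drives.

5 drives

Sorted descending: 12, 12, 12, 11, 11, 4, 2, 2.
12 GB → drive 1 (remaining 4 GB)
12 GB → drive 2 (remaining 4 GB)
12 GB → drive 3 (remaining 4 GB)
11 GB → drive 4 (remaining 5 GB)
11 GB → drive 5 (remaining 5 GB)
4 GB → drive 1 (remaining 0 GB)
2 GB → drive 2 (remaining 2 GB)
2 GB → drive 2 (remaining 0 GB)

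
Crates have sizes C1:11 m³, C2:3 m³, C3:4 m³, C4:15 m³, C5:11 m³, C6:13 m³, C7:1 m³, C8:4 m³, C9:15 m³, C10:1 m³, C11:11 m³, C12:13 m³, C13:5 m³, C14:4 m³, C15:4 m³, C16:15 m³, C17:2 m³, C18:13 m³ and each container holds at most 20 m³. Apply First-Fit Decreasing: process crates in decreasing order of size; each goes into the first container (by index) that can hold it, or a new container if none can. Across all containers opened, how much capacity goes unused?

35

Sorted descending: 15, 15, 15, 13, 13, 13, 11, 11, 11, 5, 4, 4, 4, 4, 3, 2, 1, 1.
container 1: place 15 m³, 5 m³ left
container 2: place 15 m³, 5 m³ left
container 3: place 15 m³, 5 m³ left
container 4: place 13 m³, 7 m³ left
container 5: place 13 m³, 7 m³ left
container 6: place 13 m³, 7 m³ left
container 7: place 11 m³, 9 m³ left
container 8: place 11 m³, 9 m³ left
container 9: place 11 m³, 9 m³ left
container 1: place 5 m³, 0 m³ left
container 2: place 4 m³, 1 m³ left
container 3: place 4 m³, 1 m³ left
container 4: place 4 m³, 3 m³ left
container 5: place 4 m³, 3 m³ left
container 4: place 3 m³, 0 m³ left
container 5: place 2 m³, 1 m³ left
container 2: place 1 m³, 0 m³ left
container 3: place 1 m³, 0 m³ left
9 containers × 20 m³ = 180 m³; used 145 m³; unused 35 m³.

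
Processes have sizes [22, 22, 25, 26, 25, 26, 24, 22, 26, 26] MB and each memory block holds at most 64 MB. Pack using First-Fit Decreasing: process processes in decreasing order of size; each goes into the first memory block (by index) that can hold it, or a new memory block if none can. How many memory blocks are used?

Sorted descending: 26, 26, 26, 26, 25, 25, 24, 22, 22, 22.
26 MB → memory block 1 (remaining 38 MB)
26 MB → memory block 1 (remaining 12 MB)
26 MB → memory block 2 (remaining 38 MB)
26 MB → memory block 2 (remaining 12 MB)
25 MB → memory block 3 (remaining 39 MB)
25 MB → memory block 3 (remaining 14 MB)
24 MB → memory block 4 (remaining 40 MB)
22 MB → memory block 4 (remaining 18 MB)
22 MB → memory block 5 (remaining 42 MB)
22 MB → memory block 5 (remaining 20 MB)
Final memory blocks: [26,26] [26,26] [25,25] [24,22] [22,22].

5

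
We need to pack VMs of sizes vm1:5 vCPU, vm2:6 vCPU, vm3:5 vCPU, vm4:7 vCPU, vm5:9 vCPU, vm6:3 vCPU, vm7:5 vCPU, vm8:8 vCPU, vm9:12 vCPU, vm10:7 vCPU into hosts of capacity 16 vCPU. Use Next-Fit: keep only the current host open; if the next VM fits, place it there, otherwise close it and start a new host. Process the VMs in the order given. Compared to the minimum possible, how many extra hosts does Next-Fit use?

Next-Fit: [5,6,5] [7,9] [3,5,8] [12] [7] → 5 hosts.
Total size 67 vCPU; any packing needs at least ⌈67/16⌉ = 5 hosts.
So 5 is already optimal.

0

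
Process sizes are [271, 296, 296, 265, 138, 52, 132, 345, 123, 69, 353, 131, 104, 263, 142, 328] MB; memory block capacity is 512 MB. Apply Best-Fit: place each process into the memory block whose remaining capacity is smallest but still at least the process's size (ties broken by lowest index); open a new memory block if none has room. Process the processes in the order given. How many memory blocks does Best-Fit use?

memory block 1: place 271 MB, 241 MB left
memory block 2: place 296 MB, 216 MB left
memory block 3: place 296 MB, 216 MB left
memory block 4: place 265 MB, 247 MB left
memory block 2: place 138 MB, 78 MB left
memory block 2: place 52 MB, 26 MB left
memory block 3: place 132 MB, 84 MB left
memory block 5: place 345 MB, 167 MB left
memory block 5: place 123 MB, 44 MB left
memory block 3: place 69 MB, 15 MB left
memory block 6: place 353 MB, 159 MB left
memory block 6: place 131 MB, 28 MB left
memory block 1: place 104 MB, 137 MB left
memory block 7: place 263 MB, 249 MB left
memory block 4: place 142 MB, 105 MB left
memory block 8: place 328 MB, 184 MB left

8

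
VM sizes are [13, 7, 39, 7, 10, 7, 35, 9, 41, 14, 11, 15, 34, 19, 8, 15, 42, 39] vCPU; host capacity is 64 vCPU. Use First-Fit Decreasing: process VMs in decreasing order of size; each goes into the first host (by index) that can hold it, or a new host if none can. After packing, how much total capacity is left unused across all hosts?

19

Sorted descending: 42, 41, 39, 39, 35, 34, 19, 15, 15, 14, 13, 11, 10, 9, 8, 7, 7, 7.
host 1: place 42 vCPU, 22 vCPU left
host 2: place 41 vCPU, 23 vCPU left
host 3: place 39 vCPU, 25 vCPU left
host 4: place 39 vCPU, 25 vCPU left
host 5: place 35 vCPU, 29 vCPU left
host 6: place 34 vCPU, 30 vCPU left
host 1: place 19 vCPU, 3 vCPU left
host 2: place 15 vCPU, 8 vCPU left
host 3: place 15 vCPU, 10 vCPU left
host 4: place 14 vCPU, 11 vCPU left
host 5: place 13 vCPU, 16 vCPU left
host 4: place 11 vCPU, 0 vCPU left
host 3: place 10 vCPU, 0 vCPU left
host 5: place 9 vCPU, 7 vCPU left
host 2: place 8 vCPU, 0 vCPU left
host 5: place 7 vCPU, 0 vCPU left
host 6: place 7 vCPU, 23 vCPU left
host 6: place 7 vCPU, 16 vCPU left
6 hosts × 64 vCPU = 384 vCPU; used 365 vCPU; unused 19 vCPU.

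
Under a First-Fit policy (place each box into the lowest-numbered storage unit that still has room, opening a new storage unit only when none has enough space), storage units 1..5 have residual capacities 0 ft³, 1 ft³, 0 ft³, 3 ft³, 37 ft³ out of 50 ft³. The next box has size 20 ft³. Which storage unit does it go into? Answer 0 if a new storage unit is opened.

5

Storage units with room: storage unit 5 (37 ft³).
The first with room is storage unit 5.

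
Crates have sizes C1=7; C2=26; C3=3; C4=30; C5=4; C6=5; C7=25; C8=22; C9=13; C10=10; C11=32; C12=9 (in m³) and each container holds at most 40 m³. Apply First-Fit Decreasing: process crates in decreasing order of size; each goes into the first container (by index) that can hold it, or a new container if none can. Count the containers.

Sorted descending: 32, 30, 26, 25, 22, 13, 10, 9, 7, 5, 4, 3.
32 m³ → container 1 (remaining 8 m³)
30 m³ → container 2 (remaining 10 m³)
26 m³ → container 3 (remaining 14 m³)
25 m³ → container 4 (remaining 15 m³)
22 m³ → container 5 (remaining 18 m³)
13 m³ → container 3 (remaining 1 m³)
10 m³ → container 2 (remaining 0 m³)
9 m³ → container 4 (remaining 6 m³)
7 m³ → container 1 (remaining 1 m³)
5 m³ → container 4 (remaining 1 m³)
4 m³ → container 5 (remaining 14 m³)
3 m³ → container 5 (remaining 11 m³)
Final containers: [32,7] [30,10] [26,13] [25,9,5] [22,4,3].

5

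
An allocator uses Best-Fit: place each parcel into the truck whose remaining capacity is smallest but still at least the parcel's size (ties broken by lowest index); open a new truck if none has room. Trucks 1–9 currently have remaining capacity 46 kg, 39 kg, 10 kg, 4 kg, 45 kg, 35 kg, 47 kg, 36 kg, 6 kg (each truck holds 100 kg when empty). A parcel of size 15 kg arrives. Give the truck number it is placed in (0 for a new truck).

Trucks with room: truck 1 (46 kg), truck 2 (39 kg), truck 5 (45 kg), truck 6 (35 kg), truck 7 (47 kg), truck 8 (36 kg).
Tightest fit is truck 6 with 35 kg free.

6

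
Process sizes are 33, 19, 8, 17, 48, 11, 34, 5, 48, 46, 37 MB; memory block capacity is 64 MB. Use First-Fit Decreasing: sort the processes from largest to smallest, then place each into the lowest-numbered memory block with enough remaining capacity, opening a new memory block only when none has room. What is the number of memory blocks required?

6 memory blocks

Sorted descending: 48, 48, 46, 37, 34, 33, 19, 17, 11, 8, 5.
memory block 1: place 48 MB, 16 MB left
memory block 2: place 48 MB, 16 MB left
memory block 3: place 46 MB, 18 MB left
memory block 4: place 37 MB, 27 MB left
memory block 5: place 34 MB, 30 MB left
memory block 6: place 33 MB, 31 MB left
memory block 4: place 19 MB, 8 MB left
memory block 3: place 17 MB, 1 MB left
memory block 1: place 11 MB, 5 MB left
memory block 2: place 8 MB, 8 MB left
memory block 1: place 5 MB, 0 MB left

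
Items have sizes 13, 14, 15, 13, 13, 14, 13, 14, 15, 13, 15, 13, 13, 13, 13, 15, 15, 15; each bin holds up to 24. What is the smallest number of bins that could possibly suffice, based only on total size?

Total size = 13 + 14 + 15 + 13 + 13 + 14 + 13 + 14 + 15 + 13 + 15 + 13 + 13 + 13 + 13 + 15 + 15 + 15 = 249.
⌈249 / 24⌉ = 11.

11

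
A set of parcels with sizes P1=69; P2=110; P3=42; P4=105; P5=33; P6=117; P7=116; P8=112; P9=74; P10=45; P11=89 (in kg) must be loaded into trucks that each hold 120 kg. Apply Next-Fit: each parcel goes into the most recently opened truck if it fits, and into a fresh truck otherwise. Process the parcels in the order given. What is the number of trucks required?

truck 1: place P1 (69 kg), 51 kg left
truck 2: place P2 (110 kg), 10 kg left
truck 3: place P3 (42 kg), 78 kg left
truck 4: place P4 (105 kg), 15 kg left
truck 5: place P5 (33 kg), 87 kg left
truck 6: place P6 (117 kg), 3 kg left
truck 7: place P7 (116 kg), 4 kg left
truck 8: place P8 (112 kg), 8 kg left
truck 9: place P9 (74 kg), 46 kg left
truck 9: place P10 (45 kg), 1 kg left
truck 10: place P11 (89 kg), 31 kg left
Final trucks: [69] [110] [42] [105] [33] [117] [116] [112] [74,45] [89].

10 trucks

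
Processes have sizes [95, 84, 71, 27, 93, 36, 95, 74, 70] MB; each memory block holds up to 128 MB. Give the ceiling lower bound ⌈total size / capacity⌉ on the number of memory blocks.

Total size = 95 + 84 + 71 + 27 + 93 + 36 + 95 + 74 + 70 = 645 MB.
⌈645 / 128⌉ = 6.

6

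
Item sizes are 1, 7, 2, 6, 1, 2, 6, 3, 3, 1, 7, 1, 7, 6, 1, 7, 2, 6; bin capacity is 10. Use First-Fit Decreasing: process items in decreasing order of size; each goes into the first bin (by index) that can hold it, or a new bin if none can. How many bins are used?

Sorted descending: 7, 7, 7, 7, 6, 6, 6, 6, 3, 3, 2, 2, 2, 1, 1, 1, 1, 1.
7 → bin 1 (remaining 3)
7 → bin 2 (remaining 3)
7 → bin 3 (remaining 3)
7 → bin 4 (remaining 3)
6 → bin 5 (remaining 4)
6 → bin 6 (remaining 4)
6 → bin 7 (remaining 4)
6 → bin 8 (remaining 4)
3 → bin 1 (remaining 0)
3 → bin 2 (remaining 0)
2 → bin 3 (remaining 1)
2 → bin 4 (remaining 1)
2 → bin 5 (remaining 2)
1 → bin 3 (remaining 0)
1 → bin 4 (remaining 0)
1 → bin 5 (remaining 1)
1 → bin 5 (remaining 0)
1 → bin 6 (remaining 3)
Final bins: [7,3] [7,3] [7,2,1] [7,2,1] [6,2,1,1] [6,1] [6] [6].

8 bins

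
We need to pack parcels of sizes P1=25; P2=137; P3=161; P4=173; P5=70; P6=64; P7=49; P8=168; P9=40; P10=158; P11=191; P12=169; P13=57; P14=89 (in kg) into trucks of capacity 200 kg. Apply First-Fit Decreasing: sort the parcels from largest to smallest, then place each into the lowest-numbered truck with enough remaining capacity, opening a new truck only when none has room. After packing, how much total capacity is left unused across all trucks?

Sorted descending: 191, 173, 169, 168, 161, 158, 137, 89, 70, 64, 57, 49, 40, 25.
truck 1: place 191 kg, 9 kg left
truck 2: place 173 kg, 27 kg left
truck 3: place 169 kg, 31 kg left
truck 4: place 168 kg, 32 kg left
truck 5: place 161 kg, 39 kg left
truck 6: place 158 kg, 42 kg left
truck 7: place 137 kg, 63 kg left
truck 8: place 89 kg, 111 kg left
truck 8: place 70 kg, 41 kg left
truck 9: place 64 kg, 136 kg left
truck 7: place 57 kg, 6 kg left
truck 9: place 49 kg, 87 kg left
truck 6: place 40 kg, 2 kg left
truck 2: place 25 kg, 2 kg left
9 trucks × 200 kg = 1800 kg; used 1551 kg; unused 249 kg.

249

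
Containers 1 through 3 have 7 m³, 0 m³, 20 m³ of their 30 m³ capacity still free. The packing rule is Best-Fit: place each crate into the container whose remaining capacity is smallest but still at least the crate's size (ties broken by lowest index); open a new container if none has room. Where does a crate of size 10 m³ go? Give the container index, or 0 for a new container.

Containers with room: container 3 (20 m³).
Tightest fit is container 3 with 20 m³ free.

3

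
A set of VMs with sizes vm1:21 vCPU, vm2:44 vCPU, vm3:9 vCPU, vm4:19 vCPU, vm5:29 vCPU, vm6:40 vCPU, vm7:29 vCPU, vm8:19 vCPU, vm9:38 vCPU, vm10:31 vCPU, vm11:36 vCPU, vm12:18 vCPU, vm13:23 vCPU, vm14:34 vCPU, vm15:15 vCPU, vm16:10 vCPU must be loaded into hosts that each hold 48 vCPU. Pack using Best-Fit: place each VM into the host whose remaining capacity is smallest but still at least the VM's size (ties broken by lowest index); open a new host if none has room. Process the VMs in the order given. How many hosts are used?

Put vm1 (21 vCPU) in host 1; 27 vCPU remain.
Put vm2 (44 vCPU) in host 2; 4 vCPU remain.
Put vm3 (9 vCPU) in host 1; 18 vCPU remain.
Put vm4 (19 vCPU) in host 3; 29 vCPU remain.
Put vm5 (29 vCPU) in host 3; 0 vCPU remain.
Put vm6 (40 vCPU) in host 4; 8 vCPU remain.
Put vm7 (29 vCPU) in host 5; 19 vCPU remain.
Put vm8 (19 vCPU) in host 5; 0 vCPU remain.
Put vm9 (38 vCPU) in host 6; 10 vCPU remain.
Put vm10 (31 vCPU) in host 7; 17 vCPU remain.
Put vm11 (36 vCPU) in host 8; 12 vCPU remain.
Put vm12 (18 vCPU) in host 1; 0 vCPU remain.
Put vm13 (23 vCPU) in host 9; 25 vCPU remain.
Put vm14 (34 vCPU) in host 10; 14 vCPU remain.
Put vm15 (15 vCPU) in host 7; 2 vCPU remain.
Put vm16 (10 vCPU) in host 6; 0 vCPU remain.
Final hosts: [21,9,18] [44] [19,29] [40] [29,19] [38,10] [31,15] [36] [23] [34].

10 hosts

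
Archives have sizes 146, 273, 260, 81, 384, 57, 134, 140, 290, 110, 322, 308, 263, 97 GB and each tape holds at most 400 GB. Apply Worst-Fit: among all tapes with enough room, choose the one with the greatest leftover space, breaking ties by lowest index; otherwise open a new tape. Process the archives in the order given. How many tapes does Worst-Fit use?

9

Put 146 GB in tape 1; 254 GB remain.
Put 273 GB in tape 2; 127 GB remain.
Put 260 GB in tape 3; 140 GB remain.
Put 81 GB in tape 1; 173 GB remain.
Put 384 GB in tape 4; 16 GB remain.
Put 57 GB in tape 1; 116 GB remain.
Put 134 GB in tape 3; 6 GB remain.
Put 140 GB in tape 5; 260 GB remain.
Put 290 GB in tape 6; 110 GB remain.
Put 110 GB in tape 5; 150 GB remain.
Put 322 GB in tape 7; 78 GB remain.
Put 308 GB in tape 8; 92 GB remain.
Put 263 GB in tape 9; 137 GB remain.
Put 97 GB in tape 5; 53 GB remain.
Final tapes: [146,81,57] [273] [260,134] [384] [140,110,97] [290] [322] [308] [263].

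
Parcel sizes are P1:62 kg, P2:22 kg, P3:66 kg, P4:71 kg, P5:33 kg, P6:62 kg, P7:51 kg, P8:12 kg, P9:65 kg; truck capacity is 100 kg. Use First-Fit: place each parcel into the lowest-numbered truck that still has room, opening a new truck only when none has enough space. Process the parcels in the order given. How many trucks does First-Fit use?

Put P1 (62 kg) in truck 1; 38 kg remain.
Put P2 (22 kg) in truck 1; 16 kg remain.
Put P3 (66 kg) in truck 2; 34 kg remain.
Put P4 (71 kg) in truck 3; 29 kg remain.
Put P5 (33 kg) in truck 2; 1 kg remain.
Put P6 (62 kg) in truck 4; 38 kg remain.
Put P7 (51 kg) in truck 5; 49 kg remain.
Put P8 (12 kg) in truck 1; 4 kg remain.
Put P9 (65 kg) in truck 6; 35 kg remain.
Final trucks: [62,22,12] [66,33] [71] [62] [51] [65].

6 trucks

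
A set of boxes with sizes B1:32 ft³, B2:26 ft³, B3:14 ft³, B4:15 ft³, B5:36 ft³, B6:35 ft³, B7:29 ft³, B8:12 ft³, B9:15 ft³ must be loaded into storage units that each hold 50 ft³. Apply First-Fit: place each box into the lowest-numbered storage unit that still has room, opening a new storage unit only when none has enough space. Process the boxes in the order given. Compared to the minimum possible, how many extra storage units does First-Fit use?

0

First-Fit: [32,14] [26,15] [36,12] [35,15] [29] → 5 storage units.
Total size 214 ft³; any packing needs at least ⌈214/50⌉ = 5 storage units.
So 5 is already optimal.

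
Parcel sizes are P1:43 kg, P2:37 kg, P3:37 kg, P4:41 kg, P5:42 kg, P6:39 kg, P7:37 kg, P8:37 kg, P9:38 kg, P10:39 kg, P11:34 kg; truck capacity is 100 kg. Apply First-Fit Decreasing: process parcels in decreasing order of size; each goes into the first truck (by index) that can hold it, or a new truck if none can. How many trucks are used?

Sorted descending: 43, 42, 41, 39, 39, 38, 37, 37, 37, 37, 34.
truck 1: place 43 kg, 57 kg left
truck 1: place 42 kg, 15 kg left
truck 2: place 41 kg, 59 kg left
truck 2: place 39 kg, 20 kg left
truck 3: place 39 kg, 61 kg left
truck 3: place 38 kg, 23 kg left
truck 4: place 37 kg, 63 kg left
truck 4: place 37 kg, 26 kg left
truck 5: place 37 kg, 63 kg left
truck 5: place 37 kg, 26 kg left
truck 6: place 34 kg, 66 kg left
Final trucks: [43,42] [41,39] [39,38] [37,37] [37,37] [34].

6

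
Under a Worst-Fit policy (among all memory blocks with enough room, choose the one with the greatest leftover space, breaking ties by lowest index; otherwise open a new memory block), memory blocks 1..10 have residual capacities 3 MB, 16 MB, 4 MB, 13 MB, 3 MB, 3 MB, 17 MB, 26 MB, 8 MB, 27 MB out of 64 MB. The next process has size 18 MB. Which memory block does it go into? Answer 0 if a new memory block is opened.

10

Memory blocks with room: memory block 8 (26 MB), memory block 10 (27 MB).
Most room is memory block 10 with 27 MB free.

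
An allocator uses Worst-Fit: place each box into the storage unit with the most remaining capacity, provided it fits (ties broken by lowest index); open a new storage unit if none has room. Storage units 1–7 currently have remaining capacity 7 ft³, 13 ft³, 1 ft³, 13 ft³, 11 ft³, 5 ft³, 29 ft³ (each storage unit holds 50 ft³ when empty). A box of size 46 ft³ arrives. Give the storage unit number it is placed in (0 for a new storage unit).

0

No storage unit has ≥ 46 ft³ free, so a new storage unit is opened.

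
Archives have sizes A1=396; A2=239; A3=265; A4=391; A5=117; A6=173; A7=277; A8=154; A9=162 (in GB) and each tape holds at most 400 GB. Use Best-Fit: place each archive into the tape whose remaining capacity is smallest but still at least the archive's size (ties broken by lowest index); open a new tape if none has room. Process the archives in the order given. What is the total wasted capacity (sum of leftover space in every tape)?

226

A1 (396 GB) → tape 1 (remaining 4 GB)
A2 (239 GB) → tape 2 (remaining 161 GB)
A3 (265 GB) → tape 3 (remaining 135 GB)
A4 (391 GB) → tape 4 (remaining 9 GB)
A5 (117 GB) → tape 3 (remaining 18 GB)
A6 (173 GB) → tape 5 (remaining 227 GB)
A7 (277 GB) → tape 6 (remaining 123 GB)
A8 (154 GB) → tape 2 (remaining 7 GB)
A9 (162 GB) → tape 5 (remaining 65 GB)
6 tapes × 400 GB = 2400 GB; used 2174 GB; unused 226 GB.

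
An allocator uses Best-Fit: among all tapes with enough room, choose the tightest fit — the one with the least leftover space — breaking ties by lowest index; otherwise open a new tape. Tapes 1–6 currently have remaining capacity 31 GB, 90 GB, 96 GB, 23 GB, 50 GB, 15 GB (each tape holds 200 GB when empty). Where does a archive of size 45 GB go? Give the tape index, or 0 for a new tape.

5

Tapes with room: tape 2 (90 GB), tape 3 (96 GB), tape 5 (50 GB).
Tightest fit is tape 5 with 50 GB free.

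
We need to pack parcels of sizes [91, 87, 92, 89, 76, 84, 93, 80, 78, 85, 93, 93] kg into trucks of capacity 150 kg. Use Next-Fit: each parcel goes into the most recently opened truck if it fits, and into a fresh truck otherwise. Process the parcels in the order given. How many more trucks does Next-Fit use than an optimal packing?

Next-Fit: [91] [87] [92] [89] [76] [84] [93] [80] [78] [85] [93] [93] → 12 trucks.
12 parcels exceed 75 kg (half the capacity), and no two of those can share a truck, so at least 12 trucks are needed.
So 12 is already optimal.

0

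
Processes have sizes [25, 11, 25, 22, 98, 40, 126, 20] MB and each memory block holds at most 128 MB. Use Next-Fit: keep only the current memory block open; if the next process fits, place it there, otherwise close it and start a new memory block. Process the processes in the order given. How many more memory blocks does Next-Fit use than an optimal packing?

Next-Fit: [25,11,25,22] [98] [40] [126] [20] → 5 memory blocks.
Total size 367 MB; any packing needs at least ⌈367/128⌉ = 3 memory blocks.
An optimal packing achieves that bound: [126] [98,25] [40,25,22,20,11] → 3 memory blocks.
Excess: 5 − 3 = 2.

2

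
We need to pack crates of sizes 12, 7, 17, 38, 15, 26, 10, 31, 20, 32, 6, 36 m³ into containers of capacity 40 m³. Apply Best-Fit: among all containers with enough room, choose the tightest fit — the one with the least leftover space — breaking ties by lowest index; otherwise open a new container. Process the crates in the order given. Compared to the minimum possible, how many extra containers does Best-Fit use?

0

Best-Fit: [12,7,17] [38] [15,20] [26,10] [31] [32,6] [36] → 7 containers.
Total size 250 m³; any packing needs at least ⌈250/40⌉ = 7 containers.
So 7 is already optimal.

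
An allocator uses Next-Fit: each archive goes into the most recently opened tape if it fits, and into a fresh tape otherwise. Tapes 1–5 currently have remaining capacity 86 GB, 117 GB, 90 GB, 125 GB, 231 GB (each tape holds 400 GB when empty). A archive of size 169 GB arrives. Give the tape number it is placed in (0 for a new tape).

5

Next-Fit only looks at tape 5, which has 231 GB free.
169 GB fits there.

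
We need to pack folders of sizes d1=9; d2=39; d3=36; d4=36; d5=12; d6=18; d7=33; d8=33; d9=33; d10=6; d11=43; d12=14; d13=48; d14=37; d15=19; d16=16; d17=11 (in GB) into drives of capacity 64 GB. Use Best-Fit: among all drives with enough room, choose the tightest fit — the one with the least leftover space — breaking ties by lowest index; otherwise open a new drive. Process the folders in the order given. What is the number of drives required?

9

drive 1: place d1 (9 GB), 55 GB left
drive 1: place d2 (39 GB), 16 GB left
drive 2: place d3 (36 GB), 28 GB left
drive 3: place d4 (36 GB), 28 GB left
drive 1: place d5 (12 GB), 4 GB left
drive 2: place d6 (18 GB), 10 GB left
drive 4: place d7 (33 GB), 31 GB left
drive 5: place d8 (33 GB), 31 GB left
drive 6: place d9 (33 GB), 31 GB left
drive 2: place d10 (6 GB), 4 GB left
drive 7: place d11 (43 GB), 21 GB left
drive 7: place d12 (14 GB), 7 GB left
drive 8: place d13 (48 GB), 16 GB left
drive 9: place d14 (37 GB), 27 GB left
drive 9: place d15 (19 GB), 8 GB left
drive 8: place d16 (16 GB), 0 GB left
drive 3: place d17 (11 GB), 17 GB left
Final drives: [9,39,12] [36,18,6] [36,11] [33] [33] [33] [43,14] [48,16] [37,19].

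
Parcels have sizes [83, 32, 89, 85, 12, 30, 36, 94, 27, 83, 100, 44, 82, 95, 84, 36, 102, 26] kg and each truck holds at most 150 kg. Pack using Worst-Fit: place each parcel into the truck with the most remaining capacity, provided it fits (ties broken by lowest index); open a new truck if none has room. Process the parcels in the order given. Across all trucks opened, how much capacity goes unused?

Put 83 kg in truck 1; 67 kg remain.
Put 32 kg in truck 1; 35 kg remain.
Put 89 kg in truck 2; 61 kg remain.
Put 85 kg in truck 3; 65 kg remain.
Put 12 kg in truck 3; 53 kg remain.
Put 30 kg in truck 2; 31 kg remain.
Put 36 kg in truck 3; 17 kg remain.
Put 94 kg in truck 4; 56 kg remain.
Put 27 kg in truck 4; 29 kg remain.
Put 83 kg in truck 5; 67 kg remain.
Put 100 kg in truck 6; 50 kg remain.
Put 44 kg in truck 5; 23 kg remain.
Put 82 kg in truck 7; 68 kg remain.
Put 95 kg in truck 8; 55 kg remain.
Put 84 kg in truck 9; 66 kg remain.
Put 36 kg in truck 7; 32 kg remain.
Put 102 kg in truck 10; 48 kg remain.
Put 26 kg in truck 9; 40 kg remain.
10 trucks × 150 kg = 1500 kg; used 1140 kg; unused 360 kg.

360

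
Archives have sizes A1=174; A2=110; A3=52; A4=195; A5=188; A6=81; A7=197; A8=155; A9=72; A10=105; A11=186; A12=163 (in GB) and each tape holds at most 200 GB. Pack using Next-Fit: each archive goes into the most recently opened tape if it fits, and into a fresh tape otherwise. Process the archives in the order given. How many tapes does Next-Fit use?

10 tapes

tape 1: place A1 (174 GB), 26 GB left
tape 2: place A2 (110 GB), 90 GB left
tape 2: place A3 (52 GB), 38 GB left
tape 3: place A4 (195 GB), 5 GB left
tape 4: place A5 (188 GB), 12 GB left
tape 5: place A6 (81 GB), 119 GB left
tape 6: place A7 (197 GB), 3 GB left
tape 7: place A8 (155 GB), 45 GB left
tape 8: place A9 (72 GB), 128 GB left
tape 8: place A10 (105 GB), 23 GB left
tape 9: place A11 (186 GB), 14 GB left
tape 10: place A12 (163 GB), 37 GB left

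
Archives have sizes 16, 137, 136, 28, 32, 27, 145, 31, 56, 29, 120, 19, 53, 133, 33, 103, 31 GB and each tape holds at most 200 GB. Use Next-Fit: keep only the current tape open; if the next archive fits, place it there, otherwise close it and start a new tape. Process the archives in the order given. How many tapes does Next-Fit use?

Put 16 GB in tape 1; 184 GB remain.
Put 137 GB in tape 1; 47 GB remain.
Put 136 GB in tape 2; 64 GB remain.
Put 28 GB in tape 2; 36 GB remain.
Put 32 GB in tape 2; 4 GB remain.
Put 27 GB in tape 3; 173 GB remain.
Put 145 GB in tape 3; 28 GB remain.
Put 31 GB in tape 4; 169 GB remain.
Put 56 GB in tape 4; 113 GB remain.
Put 29 GB in tape 4; 84 GB remain.
Put 120 GB in tape 5; 80 GB remain.
Put 19 GB in tape 5; 61 GB remain.
Put 53 GB in tape 5; 8 GB remain.
Put 133 GB in tape 6; 67 GB remain.
Put 33 GB in tape 6; 34 GB remain.
Put 103 GB in tape 7; 97 GB remain.
Put 31 GB in tape 7; 66 GB remain.

7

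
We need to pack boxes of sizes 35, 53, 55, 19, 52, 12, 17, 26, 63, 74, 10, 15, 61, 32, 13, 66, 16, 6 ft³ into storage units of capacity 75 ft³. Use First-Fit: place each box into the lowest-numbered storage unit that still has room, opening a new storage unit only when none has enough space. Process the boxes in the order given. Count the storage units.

10

storage unit 1: place 35 ft³, 40 ft³ left
storage unit 2: place 53 ft³, 22 ft³ left
storage unit 3: place 55 ft³, 20 ft³ left
storage unit 1: place 19 ft³, 21 ft³ left
storage unit 4: place 52 ft³, 23 ft³ left
storage unit 1: place 12 ft³, 9 ft³ left
storage unit 2: place 17 ft³, 5 ft³ left
storage unit 5: place 26 ft³, 49 ft³ left
storage unit 6: place 63 ft³, 12 ft³ left
storage unit 7: place 74 ft³, 1 ft³ left
storage unit 3: place 10 ft³, 10 ft³ left
storage unit 4: place 15 ft³, 8 ft³ left
storage unit 8: place 61 ft³, 14 ft³ left
storage unit 5: place 32 ft³, 17 ft³ left
storage unit 5: place 13 ft³, 4 ft³ left
storage unit 9: place 66 ft³, 9 ft³ left
storage unit 10: place 16 ft³, 59 ft³ left
storage unit 1: place 6 ft³, 3 ft³ left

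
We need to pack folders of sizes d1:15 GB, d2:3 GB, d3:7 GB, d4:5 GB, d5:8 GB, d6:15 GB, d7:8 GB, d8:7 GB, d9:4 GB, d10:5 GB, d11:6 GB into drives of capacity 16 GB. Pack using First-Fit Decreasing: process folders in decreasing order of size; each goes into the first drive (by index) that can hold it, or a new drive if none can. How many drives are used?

6 drives

Sorted descending: 15, 15, 8, 8, 7, 7, 6, 5, 5, 4, 3.
15 GB → drive 1 (remaining 1 GB)
15 GB → drive 2 (remaining 1 GB)
8 GB → drive 3 (remaining 8 GB)
8 GB → drive 3 (remaining 0 GB)
7 GB → drive 4 (remaining 9 GB)
7 GB → drive 4 (remaining 2 GB)
6 GB → drive 5 (remaining 10 GB)
5 GB → drive 5 (remaining 5 GB)
5 GB → drive 5 (remaining 0 GB)
4 GB → drive 6 (remaining 12 GB)
3 GB → drive 6 (remaining 9 GB)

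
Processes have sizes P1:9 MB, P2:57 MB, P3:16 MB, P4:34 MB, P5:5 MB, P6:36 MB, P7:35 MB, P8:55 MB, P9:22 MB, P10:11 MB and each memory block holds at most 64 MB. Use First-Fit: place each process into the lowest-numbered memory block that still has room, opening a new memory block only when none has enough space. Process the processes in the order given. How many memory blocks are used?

Put P1 (9 MB) in memory block 1; 55 MB remain.
Put P2 (57 MB) in memory block 2; 7 MB remain.
Put P3 (16 MB) in memory block 1; 39 MB remain.
Put P4 (34 MB) in memory block 1; 5 MB remain.
Put P5 (5 MB) in memory block 1; 0 MB remain.
Put P6 (36 MB) in memory block 3; 28 MB remain.
Put P7 (35 MB) in memory block 4; 29 MB remain.
Put P8 (55 MB) in memory block 5; 9 MB remain.
Put P9 (22 MB) in memory block 3; 6 MB remain.
Put P10 (11 MB) in memory block 4; 18 MB remain.

5 memory blocks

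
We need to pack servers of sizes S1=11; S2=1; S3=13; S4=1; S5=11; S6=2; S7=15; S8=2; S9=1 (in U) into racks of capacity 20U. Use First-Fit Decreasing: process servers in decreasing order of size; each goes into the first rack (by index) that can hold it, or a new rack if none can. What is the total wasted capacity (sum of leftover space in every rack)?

23

Sorted descending: 15, 13, 11, 11, 2, 2, 1, 1, 1.
15U → rack 1 (remaining 5U)
13U → rack 2 (remaining 7U)
11U → rack 3 (remaining 9U)
11U → rack 4 (remaining 9U)
2U → rack 1 (remaining 3U)
2U → rack 1 (remaining 1U)
1U → rack 1 (remaining 0U)
1U → rack 2 (remaining 6U)
1U → rack 2 (remaining 5U)
4 racks × 20U = 80U; used 57U; unused 23U.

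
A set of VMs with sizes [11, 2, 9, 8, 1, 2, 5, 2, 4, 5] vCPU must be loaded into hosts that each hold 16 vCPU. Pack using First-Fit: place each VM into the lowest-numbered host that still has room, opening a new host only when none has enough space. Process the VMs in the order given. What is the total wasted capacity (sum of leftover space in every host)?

11 vCPU → host 1 (remaining 5 vCPU)
2 vCPU → host 1 (remaining 3 vCPU)
9 vCPU → host 2 (remaining 7 vCPU)
8 vCPU → host 3 (remaining 8 vCPU)
1 vCPU → host 1 (remaining 2 vCPU)
2 vCPU → host 1 (remaining 0 vCPU)
5 vCPU → host 2 (remaining 2 vCPU)
2 vCPU → host 2 (remaining 0 vCPU)
4 vCPU → host 3 (remaining 4 vCPU)
5 vCPU → host 4 (remaining 11 vCPU)
4 hosts × 16 vCPU = 64 vCPU; used 49 vCPU; unused 15 vCPU.

15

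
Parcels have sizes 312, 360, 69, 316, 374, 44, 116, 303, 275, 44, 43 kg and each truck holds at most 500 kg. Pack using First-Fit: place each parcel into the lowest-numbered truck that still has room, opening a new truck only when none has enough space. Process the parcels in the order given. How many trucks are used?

6 trucks

312 kg → truck 1 (remaining 188 kg)
360 kg → truck 2 (remaining 140 kg)
69 kg → truck 1 (remaining 119 kg)
316 kg → truck 3 (remaining 184 kg)
374 kg → truck 4 (remaining 126 kg)
44 kg → truck 1 (remaining 75 kg)
116 kg → truck 2 (remaining 24 kg)
303 kg → truck 5 (remaining 197 kg)
275 kg → truck 6 (remaining 225 kg)
44 kg → truck 1 (remaining 31 kg)
43 kg → truck 3 (remaining 141 kg)
Final trucks: [312,69,44,44] [360,116] [316,43] [374] [303] [275].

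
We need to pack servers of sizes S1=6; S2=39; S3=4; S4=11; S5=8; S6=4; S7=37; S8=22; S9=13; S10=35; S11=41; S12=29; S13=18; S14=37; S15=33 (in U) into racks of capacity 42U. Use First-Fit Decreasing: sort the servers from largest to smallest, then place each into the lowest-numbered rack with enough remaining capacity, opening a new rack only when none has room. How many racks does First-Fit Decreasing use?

9

Sorted descending: 41, 39, 37, 37, 35, 33, 29, 22, 18, 13, 11, 8, 6, 4, 4.
Put 41U in rack 1; 1U remain.
Put 39U in rack 2; 3U remain.
Put 37U in rack 3; 5U remain.
Put 37U in rack 4; 5U remain.
Put 35U in rack 5; 7U remain.
Put 33U in rack 6; 9U remain.
Put 29U in rack 7; 13U remain.
Put 22U in rack 8; 20U remain.
Put 18U in rack 8; 2U remain.
Put 13U in rack 7; 0U remain.
Put 11U in rack 9; 31U remain.
Put 8U in rack 6; 1U remain.
Put 6U in rack 5; 1U remain.
Put 4U in rack 3; 1U remain.
Put 4U in rack 4; 1U remain.
Final racks: [41] [39] [37,4] [37,4] [35,6] [33,8] [29,13] [22,18] [11].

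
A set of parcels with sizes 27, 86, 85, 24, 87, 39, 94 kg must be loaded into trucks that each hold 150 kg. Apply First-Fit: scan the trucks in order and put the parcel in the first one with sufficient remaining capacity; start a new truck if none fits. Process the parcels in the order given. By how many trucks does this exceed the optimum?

0

First-Fit: [27,86,24] [85,39] [87] [94] → 4 trucks.
4 parcels exceed 75 kg (half the capacity), and no two of those can share a truck, so at least 4 trucks are needed.
So 4 is already optimal.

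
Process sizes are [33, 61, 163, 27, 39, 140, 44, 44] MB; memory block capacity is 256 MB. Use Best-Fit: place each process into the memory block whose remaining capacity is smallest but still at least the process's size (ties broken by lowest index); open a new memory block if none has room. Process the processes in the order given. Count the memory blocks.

memory block 1: place 33 MB, 223 MB left
memory block 1: place 61 MB, 162 MB left
memory block 2: place 163 MB, 93 MB left
memory block 2: place 27 MB, 66 MB left
memory block 2: place 39 MB, 27 MB left
memory block 1: place 140 MB, 22 MB left
memory block 3: place 44 MB, 212 MB left
memory block 3: place 44 MB, 168 MB left
Final memory blocks: [33,61,140] [163,27,39] [44,44].

3 memory blocks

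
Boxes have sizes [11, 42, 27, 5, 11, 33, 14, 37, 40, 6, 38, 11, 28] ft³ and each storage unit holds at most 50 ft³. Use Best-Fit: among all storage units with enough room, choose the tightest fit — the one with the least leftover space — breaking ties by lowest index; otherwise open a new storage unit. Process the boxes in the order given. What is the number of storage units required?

11 ft³ → storage unit 1 (remaining 39 ft³)
42 ft³ → storage unit 2 (remaining 8 ft³)
27 ft³ → storage unit 1 (remaining 12 ft³)
5 ft³ → storage unit 2 (remaining 3 ft³)
11 ft³ → storage unit 1 (remaining 1 ft³)
33 ft³ → storage unit 3 (remaining 17 ft³)
14 ft³ → storage unit 3 (remaining 3 ft³)
37 ft³ → storage unit 4 (remaining 13 ft³)
40 ft³ → storage unit 5 (remaining 10 ft³)
6 ft³ → storage unit 5 (remaining 4 ft³)
38 ft³ → storage unit 6 (remaining 12 ft³)
11 ft³ → storage unit 6 (remaining 1 ft³)
28 ft³ → storage unit 7 (remaining 22 ft³)
Final storage units: [11,27,11] [42,5] [33,14] [37] [40,6] [38,11] [28].

7 storage units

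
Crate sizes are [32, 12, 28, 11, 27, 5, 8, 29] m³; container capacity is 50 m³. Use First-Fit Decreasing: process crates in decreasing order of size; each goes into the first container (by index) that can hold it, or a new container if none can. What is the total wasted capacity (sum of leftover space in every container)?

Sorted descending: 32, 29, 28, 27, 12, 11, 8, 5.
container 1: place 32 m³, 18 m³ left
container 2: place 29 m³, 21 m³ left
container 3: place 28 m³, 22 m³ left
container 4: place 27 m³, 23 m³ left
container 1: place 12 m³, 6 m³ left
container 2: place 11 m³, 10 m³ left
container 2: place 8 m³, 2 m³ left
container 1: place 5 m³, 1 m³ left
4 containers × 50 m³ = 200 m³; used 152 m³; unused 48 m³.

48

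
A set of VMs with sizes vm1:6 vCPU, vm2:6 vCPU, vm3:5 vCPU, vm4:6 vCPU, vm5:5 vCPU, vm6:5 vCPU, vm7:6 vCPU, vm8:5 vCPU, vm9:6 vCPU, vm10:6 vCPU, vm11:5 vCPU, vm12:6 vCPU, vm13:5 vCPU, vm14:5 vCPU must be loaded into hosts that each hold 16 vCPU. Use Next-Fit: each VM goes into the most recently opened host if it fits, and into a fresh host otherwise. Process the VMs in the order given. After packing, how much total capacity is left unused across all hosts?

19

Put vm1 (6 vCPU) in host 1; 10 vCPU remain.
Put vm2 (6 vCPU) in host 1; 4 vCPU remain.
Put vm3 (5 vCPU) in host 2; 11 vCPU remain.
Put vm4 (6 vCPU) in host 2; 5 vCPU remain.
Put vm5 (5 vCPU) in host 2; 0 vCPU remain.
Put vm6 (5 vCPU) in host 3; 11 vCPU remain.
Put vm7 (6 vCPU) in host 3; 5 vCPU remain.
Put vm8 (5 vCPU) in host 3; 0 vCPU remain.
Put vm9 (6 vCPU) in host 4; 10 vCPU remain.
Put vm10 (6 vCPU) in host 4; 4 vCPU remain.
Put vm11 (5 vCPU) in host 5; 11 vCPU remain.
Put vm12 (6 vCPU) in host 5; 5 vCPU remain.
Put vm13 (5 vCPU) in host 5; 0 vCPU remain.
Put vm14 (5 vCPU) in host 6; 11 vCPU remain.
6 hosts × 16 vCPU = 96 vCPU; used 77 vCPU; unused 19 vCPU.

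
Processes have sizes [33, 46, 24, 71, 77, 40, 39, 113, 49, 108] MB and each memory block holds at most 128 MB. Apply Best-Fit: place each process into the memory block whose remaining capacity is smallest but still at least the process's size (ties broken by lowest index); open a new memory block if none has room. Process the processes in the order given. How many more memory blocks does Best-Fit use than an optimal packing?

Best-Fit: [33,46,24] [71,39] [77,40] [113] [49] [108] → 6 memory blocks.
Total size 600 MB; any packing needs at least ⌈600/128⌉ = 5 memory blocks.
An optimal packing achieves that bound: [113] [108] [77,49] [71,33,24] [46,40,39] → 5 memory blocks.
Excess: 6 − 5 = 1.

1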